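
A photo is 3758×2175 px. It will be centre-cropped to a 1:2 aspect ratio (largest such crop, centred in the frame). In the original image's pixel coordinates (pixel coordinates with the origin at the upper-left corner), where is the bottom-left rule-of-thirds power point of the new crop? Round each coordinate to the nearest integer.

3758/2175 > 1/2, so the 1:2 crop keeps the full height 2175 and trims width to 2175 × 1/2 = 1087.50 px.
Left offset = (3758 − 1087.50)/2 = 1335.25 px; top offset = 0.
Bottom-left is one-third across and two-thirds down within the crop:
x = 1335.25 + 1 × 1087.50/3 ≈ 1698; y = 0.00 + 2 × 2175.00/3 ≈ 1450.

x = 1698 px, y = 1450 px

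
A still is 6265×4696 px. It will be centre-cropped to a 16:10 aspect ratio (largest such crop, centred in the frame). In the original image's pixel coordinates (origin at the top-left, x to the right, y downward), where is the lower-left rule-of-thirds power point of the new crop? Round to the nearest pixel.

6265/4696 < 16/10, so the 16:10 crop keeps the full width 6265 and trims height to 6265 × 10/16 = 3915.62 px.
Top offset = (4696 − 3915.62)/2 = 390.19 px; left offset = 0.
Lower-left is one-third across and two-thirds down within the crop:
x = 0.00 + 1 × 6265.00/3 ≈ 2088; y = 390.19 + 2 × 3915.62/3 ≈ 3001.

x = 2088 px, y = 3001 px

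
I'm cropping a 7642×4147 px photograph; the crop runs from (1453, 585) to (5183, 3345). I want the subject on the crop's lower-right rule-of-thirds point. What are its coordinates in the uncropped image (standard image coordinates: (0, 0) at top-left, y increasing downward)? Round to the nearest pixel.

x = 3940 px, y = 2425 px

Crop width = 5183 − 1453 = 3730 px; one third is 1243.33 px.
Crop height = 3345 − 585 = 2760 px; one third is 920.00 px.
The lower-right point is two-thirds across and two-thirds down within the crop:
x = 1453 + 2 × 1243.33 ≈ 3940; y = 585 + 2 × 920.00 ≈ 2425.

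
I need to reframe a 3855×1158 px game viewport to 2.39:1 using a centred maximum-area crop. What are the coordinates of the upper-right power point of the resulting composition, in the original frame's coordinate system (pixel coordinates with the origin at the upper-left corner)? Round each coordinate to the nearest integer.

3855/1158 > 2.39/1, so the 2.39:1 crop keeps the full height 1158 and trims width to 1158 × 2.39/1 = 2767.62 px.
Left offset = (3855 − 2767.62)/2 = 543.69 px; top offset = 0.
Upper-right is two-thirds across and one-third down within the crop:
x = 543.69 + 2 × 2767.62/3 ≈ 2389; y = 0.00 + 1 × 1158.00/3 ≈ 386.

(2389, 386)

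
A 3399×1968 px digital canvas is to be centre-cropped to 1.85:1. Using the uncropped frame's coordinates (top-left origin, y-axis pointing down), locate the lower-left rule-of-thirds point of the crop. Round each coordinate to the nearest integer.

(1133, 1290)

3399/1968 < 1.85/1, so the 1.85:1 crop keeps the full width 3399 and trims height to 3399 × 1/1.85 = 1837.30 px.
Top offset = (1968 − 1837.30)/2 = 65.35 px; left offset = 0.
Lower-left is one-third across and two-thirds down within the crop:
x = 0.00 + 1 × 3399.00/3 ≈ 1133; y = 65.35 + 2 × 1837.30/3 ≈ 1290.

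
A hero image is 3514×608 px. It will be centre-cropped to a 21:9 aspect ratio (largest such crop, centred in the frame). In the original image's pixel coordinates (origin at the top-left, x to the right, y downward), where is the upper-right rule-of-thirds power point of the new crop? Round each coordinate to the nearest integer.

3514/608 > 21/9, so the 21:9 crop keeps the full height 608 and trims width to 608 × 21/9 = 1418.67 px.
Left offset = (3514 − 1418.67)/2 = 1047.67 px; top offset = 0.
Upper-right is two-thirds across and one-third down within the crop:
x = 1047.67 + 2 × 1418.67/3 ≈ 1993; y = 0.00 + 1 × 608.00/3 ≈ 203.

(1993, 203)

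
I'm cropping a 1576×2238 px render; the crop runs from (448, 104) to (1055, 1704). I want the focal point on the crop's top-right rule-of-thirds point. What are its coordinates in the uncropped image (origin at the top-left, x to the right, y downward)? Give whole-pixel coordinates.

(853, 637)

Crop width = 1055 − 448 = 607 px; one third is 202.33 px.
Crop height = 1704 − 104 = 1600 px; one third is 533.33 px.
The top-right point is two-thirds across and one-third down within the crop:
x = 448 + 2 × 202.33 ≈ 853; y = 104 + 1 × 533.33 ≈ 637.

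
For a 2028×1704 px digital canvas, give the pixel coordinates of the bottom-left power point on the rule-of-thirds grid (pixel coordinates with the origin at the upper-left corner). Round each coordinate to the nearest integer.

The bottom-left point sits one-third of the way across and two-thirds of the way down.
x = 1 × 2028/3 ≈ 676; y = 2 × 1704/3 ≈ 1136.

x = 676 px, y = 1136 px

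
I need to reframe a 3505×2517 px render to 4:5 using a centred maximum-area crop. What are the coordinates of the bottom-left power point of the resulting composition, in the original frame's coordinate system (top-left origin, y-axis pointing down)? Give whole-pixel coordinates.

x = 1417 px, y = 1678 px

3505/2517 > 4/5, so the 4:5 crop keeps the full height 2517 and trims width to 2517 × 4/5 = 2013.60 px.
Left offset = (3505 − 2013.60)/2 = 745.70 px; top offset = 0.
Bottom-left is one-third across and two-thirds down within the crop:
x = 745.70 + 1 × 2013.60/3 ≈ 1417; y = 0.00 + 2 × 2517.00/3 ≈ 1678.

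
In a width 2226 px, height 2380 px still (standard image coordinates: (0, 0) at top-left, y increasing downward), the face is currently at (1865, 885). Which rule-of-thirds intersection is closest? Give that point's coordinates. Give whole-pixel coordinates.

Third lines: x ∈ {742, 1484}, y ∈ {793, 1587}.
1865 is closer to x = 1484; 885 is closer to y = 793.
So the nearest intersection is the upper-right power point.

x = 1484 px, y = 793 px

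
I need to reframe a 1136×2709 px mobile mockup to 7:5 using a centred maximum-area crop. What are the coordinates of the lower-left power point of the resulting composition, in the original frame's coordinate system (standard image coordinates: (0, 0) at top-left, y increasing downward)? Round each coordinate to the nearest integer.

(379, 1490)

1136/2709 < 7/5, so the 7:5 crop keeps the full width 1136 and trims height to 1136 × 5/7 = 811.43 px.
Top offset = (2709 − 811.43)/2 = 948.79 px; left offset = 0.
Lower-left is one-third across and two-thirds down within the crop:
x = 0.00 + 1 × 1136.00/3 ≈ 379; y = 948.79 + 2 × 811.43/3 ≈ 1490.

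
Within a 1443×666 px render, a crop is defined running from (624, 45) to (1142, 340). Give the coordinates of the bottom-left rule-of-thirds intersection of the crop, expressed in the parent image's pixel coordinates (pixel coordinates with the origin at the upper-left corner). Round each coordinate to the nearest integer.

Crop width = 1142 − 624 = 518 px; one third is 172.67 px.
Crop height = 340 − 45 = 295 px; one third is 98.33 px.
The bottom-left point is one-third across and two-thirds down within the crop:
x = 624 + 1 × 172.67 ≈ 797; y = 45 + 2 × 98.33 ≈ 242.

(797, 242)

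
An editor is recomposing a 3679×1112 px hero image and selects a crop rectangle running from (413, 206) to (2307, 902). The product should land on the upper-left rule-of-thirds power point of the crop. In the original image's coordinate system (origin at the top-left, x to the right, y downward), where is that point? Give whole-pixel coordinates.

(1044, 438)

Crop width = 2307 − 413 = 1894 px; one third is 631.33 px.
Crop height = 902 − 206 = 696 px; one third is 232.00 px.
The upper-left point is one-third across and one-third down within the crop:
x = 413 + 1 × 631.33 ≈ 1044; y = 206 + 1 × 232.00 ≈ 438.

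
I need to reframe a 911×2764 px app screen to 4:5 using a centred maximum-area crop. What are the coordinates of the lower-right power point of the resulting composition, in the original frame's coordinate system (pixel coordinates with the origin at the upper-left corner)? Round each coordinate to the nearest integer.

911/2764 < 4/5, so the 4:5 crop keeps the full width 911 and trims height to 911 × 5/4 = 1138.75 px.
Top offset = (2764 − 1138.75)/2 = 812.62 px; left offset = 0.
Lower-right is two-thirds across and two-thirds down within the crop:
x = 0.00 + 2 × 911.00/3 ≈ 607; y = 812.62 + 2 × 1138.75/3 ≈ 1572.

x = 607 px, y = 1572 px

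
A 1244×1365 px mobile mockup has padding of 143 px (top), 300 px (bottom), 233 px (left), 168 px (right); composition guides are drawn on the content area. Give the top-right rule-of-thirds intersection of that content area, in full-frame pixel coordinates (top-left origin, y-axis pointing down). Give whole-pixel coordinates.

Content width = 1244 − 233 − 168 = 843 px; content height = 1365 − 143 − 300 = 922 px.
Top-right is two-thirds across and one-third down within the content area.
x = 233 + 2 × 843/3 = 233 + 562.00 ≈ 795
y = 143 + 1 × 922/3 = 143 + 307.33 ≈ 450

(795, 450)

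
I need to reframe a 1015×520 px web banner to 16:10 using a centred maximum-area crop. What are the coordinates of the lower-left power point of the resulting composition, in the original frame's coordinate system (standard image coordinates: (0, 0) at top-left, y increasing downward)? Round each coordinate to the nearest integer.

1015/520 > 16/10, so the 16:10 crop keeps the full height 520 and trims width to 520 × 16/10 = 832.00 px.
Left offset = (1015 − 832.00)/2 = 91.50 px; top offset = 0.
Lower-left is one-third across and two-thirds down within the crop:
x = 91.50 + 1 × 832.00/3 ≈ 369; y = 0.00 + 2 × 520.00/3 ≈ 347.

(369, 347)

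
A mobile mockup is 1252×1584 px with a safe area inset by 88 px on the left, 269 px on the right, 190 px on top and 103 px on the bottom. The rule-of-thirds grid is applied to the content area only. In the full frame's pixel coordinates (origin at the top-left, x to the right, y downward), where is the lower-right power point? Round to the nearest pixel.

x = 685 px, y = 1051 px

Content width = 1252 − 88 − 269 = 895 px; content height = 1584 − 190 − 103 = 1291 px.
Lower-right is two-thirds across and two-thirds down within the content area.
x = 88 + 2 × 895/3 = 88 + 596.67 ≈ 685
y = 190 + 2 × 1291/3 = 190 + 860.67 ≈ 1051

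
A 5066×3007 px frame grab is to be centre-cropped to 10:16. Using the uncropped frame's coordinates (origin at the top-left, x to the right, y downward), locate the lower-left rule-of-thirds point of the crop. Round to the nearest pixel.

(2220, 2005)

5066/3007 > 10/16, so the 10:16 crop keeps the full height 3007 and trims width to 3007 × 10/16 = 1879.38 px.
Left offset = (5066 − 1879.38)/2 = 1593.31 px; top offset = 0.
Lower-left is one-third across and two-thirds down within the crop:
x = 1593.31 + 1 × 1879.38/3 ≈ 2220; y = 0.00 + 2 × 3007.00/3 ≈ 2005.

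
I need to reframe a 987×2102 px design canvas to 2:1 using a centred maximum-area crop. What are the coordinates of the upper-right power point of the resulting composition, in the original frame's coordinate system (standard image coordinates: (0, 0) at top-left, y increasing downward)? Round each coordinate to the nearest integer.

987/2102 < 2/1, so the 2:1 crop keeps the full width 987 and trims height to 987 × 1/2 = 493.50 px.
Top offset = (2102 − 493.50)/2 = 804.25 px; left offset = 0.
Upper-right is two-thirds across and one-third down within the crop:
x = 0.00 + 2 × 987.00/3 ≈ 658; y = 804.25 + 1 × 493.50/3 ≈ 969.

x = 658 px, y = 969 px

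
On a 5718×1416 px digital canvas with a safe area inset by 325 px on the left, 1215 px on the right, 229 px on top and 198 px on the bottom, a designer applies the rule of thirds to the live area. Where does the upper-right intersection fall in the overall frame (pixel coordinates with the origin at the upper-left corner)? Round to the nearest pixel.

Content width = 5718 − 325 − 1215 = 4178 px; content height = 1416 − 229 − 198 = 989 px.
Upper-right is two-thirds across and one-third down within the live area.
x = 325 + 2 × 4178/3 = 325 + 2785.33 ≈ 3110
y = 229 + 1 × 989/3 = 229 + 329.67 ≈ 559

x = 3110 px, y = 559 px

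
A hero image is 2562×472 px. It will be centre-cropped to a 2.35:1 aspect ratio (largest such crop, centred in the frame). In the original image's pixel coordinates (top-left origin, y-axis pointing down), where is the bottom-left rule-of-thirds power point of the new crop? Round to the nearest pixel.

(1096, 315)

2562/472 > 2.35/1, so the 2.35:1 crop keeps the full height 472 and trims width to 472 × 2.35/1 = 1109.20 px.
Left offset = (2562 − 1109.20)/2 = 726.40 px; top offset = 0.
Bottom-left is one-third across and two-thirds down within the crop:
x = 726.40 + 1 × 1109.20/3 ≈ 1096; y = 0.00 + 2 × 472.00/3 ≈ 315.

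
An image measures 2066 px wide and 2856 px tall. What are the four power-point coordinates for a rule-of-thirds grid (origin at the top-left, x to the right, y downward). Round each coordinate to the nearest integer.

One third of 2066 is 688.67; one third of 2856 is 952.
Vertical third lines at x = 689 and x = 1377; horizontal third lines at y = 952 and y = 1904.

(689, 952), (1377, 952), (689, 1904), (1377, 1904)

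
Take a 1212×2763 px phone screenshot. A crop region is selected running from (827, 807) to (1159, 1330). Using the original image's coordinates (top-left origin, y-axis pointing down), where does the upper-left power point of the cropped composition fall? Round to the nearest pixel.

(938, 981)

Crop width = 1159 − 827 = 332 px; one third is 110.67 px.
Crop height = 1330 − 807 = 523 px; one third is 174.33 px.
The upper-left point is one-third across and one-third down within the crop:
x = 827 + 1 × 110.67 ≈ 938; y = 807 + 1 × 174.33 ≈ 981.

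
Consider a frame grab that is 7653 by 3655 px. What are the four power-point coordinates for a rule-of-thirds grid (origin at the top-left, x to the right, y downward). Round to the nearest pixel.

One third of 7653 is 2551; one third of 3655 is 1218.33.
Vertical third lines at x = 2551 and x = 5102; horizontal third lines at y = 1218 and y = 2437.

(2551, 1218), (5102, 1218), (2551, 2437), (5102, 2437)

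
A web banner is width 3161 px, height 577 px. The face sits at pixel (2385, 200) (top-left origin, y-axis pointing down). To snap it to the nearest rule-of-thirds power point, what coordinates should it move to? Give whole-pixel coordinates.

x = 2107 px, y = 192 px

Third lines: x ∈ {1054, 2107}, y ∈ {192, 385}.
2385 is closer to x = 2107; 200 is closer to y = 192.
So the nearest intersection is the upper-right power point.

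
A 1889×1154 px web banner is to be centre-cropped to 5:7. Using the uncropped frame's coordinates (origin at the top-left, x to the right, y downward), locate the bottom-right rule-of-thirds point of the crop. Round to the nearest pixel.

1889/1154 > 5/7, so the 5:7 crop keeps the full height 1154 and trims width to 1154 × 5/7 = 824.29 px.
Left offset = (1889 − 824.29)/2 = 532.36 px; top offset = 0.
Bottom-right is two-thirds across and two-thirds down within the crop:
x = 532.36 + 2 × 824.29/3 ≈ 1082; y = 0.00 + 2 × 1154.00/3 ≈ 769.

x = 1082 px, y = 769 px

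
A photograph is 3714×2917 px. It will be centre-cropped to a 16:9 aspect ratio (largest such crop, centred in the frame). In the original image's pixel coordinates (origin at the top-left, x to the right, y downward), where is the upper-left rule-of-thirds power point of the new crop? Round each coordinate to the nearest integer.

3714/2917 < 16/9, so the 16:9 crop keeps the full width 3714 and trims height to 3714 × 9/16 = 2089.12 px.
Top offset = (2917 − 2089.12)/2 = 413.94 px; left offset = 0.
Upper-left is one-third across and one-third down within the crop:
x = 0.00 + 1 × 3714.00/3 ≈ 1238; y = 413.94 + 1 × 2089.12/3 ≈ 1110.

x = 1238 px, y = 1110 px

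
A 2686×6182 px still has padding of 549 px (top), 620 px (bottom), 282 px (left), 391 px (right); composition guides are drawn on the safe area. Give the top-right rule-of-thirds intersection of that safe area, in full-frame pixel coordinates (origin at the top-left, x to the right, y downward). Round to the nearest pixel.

Content width = 2686 − 282 − 391 = 2013 px; content height = 6182 − 549 − 620 = 5013 px.
Top-right is two-thirds across and one-third down within the safe area.
x = 282 + 2 × 2013/3 = 282 + 1342.00 ≈ 1624
y = 549 + 1 × 5013/3 = 549 + 1671.00 ≈ 2220

x = 1624 px, y = 2220 px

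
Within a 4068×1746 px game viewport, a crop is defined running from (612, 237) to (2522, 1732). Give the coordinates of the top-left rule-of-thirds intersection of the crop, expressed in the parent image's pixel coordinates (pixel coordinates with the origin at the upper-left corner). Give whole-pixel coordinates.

Crop width = 2522 − 612 = 1910 px; one third is 636.67 px.
Crop height = 1732 − 237 = 1495 px; one third is 498.33 px.
The top-left point is one-third across and one-third down within the crop:
x = 612 + 1 × 636.67 ≈ 1249; y = 237 + 1 × 498.33 ≈ 735.

x = 1249 px, y = 735 px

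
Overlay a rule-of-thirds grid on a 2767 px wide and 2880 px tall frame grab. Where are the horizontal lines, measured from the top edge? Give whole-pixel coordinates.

2880 / 3 = 960, so the horizontal lines sit at one and two thirds of 2880.

y = 960 px and y = 1920 px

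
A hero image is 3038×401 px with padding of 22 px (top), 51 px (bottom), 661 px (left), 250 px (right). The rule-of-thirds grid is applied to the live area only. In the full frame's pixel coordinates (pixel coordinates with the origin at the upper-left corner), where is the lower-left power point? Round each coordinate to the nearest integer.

x = 1370 px, y = 241 px

Content width = 3038 − 661 − 250 = 2127 px; content height = 401 − 22 − 51 = 328 px.
Lower-left is one-third across and two-thirds down within the live area.
x = 661 + 1 × 2127/3 = 661 + 709.00 ≈ 1370
y = 22 + 2 × 328/3 = 22 + 218.67 ≈ 241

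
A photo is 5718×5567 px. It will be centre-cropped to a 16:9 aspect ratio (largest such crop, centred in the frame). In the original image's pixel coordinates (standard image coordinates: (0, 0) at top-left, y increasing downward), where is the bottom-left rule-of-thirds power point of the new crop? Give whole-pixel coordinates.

x = 1906 px, y = 3320 px

5718/5567 < 16/9, so the 16:9 crop keeps the full width 5718 and trims height to 5718 × 9/16 = 3216.38 px.
Top offset = (5567 − 3216.38)/2 = 1175.31 px; left offset = 0.
Bottom-left is one-third across and two-thirds down within the crop:
x = 0.00 + 1 × 5718.00/3 ≈ 1906; y = 1175.31 + 2 × 3216.38/3 ≈ 3320.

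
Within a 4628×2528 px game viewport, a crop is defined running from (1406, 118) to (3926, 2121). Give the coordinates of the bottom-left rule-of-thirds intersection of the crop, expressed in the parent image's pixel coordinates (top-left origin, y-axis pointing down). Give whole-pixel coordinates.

Crop width = 3926 − 1406 = 2520 px; one third is 840.00 px.
Crop height = 2121 − 118 = 2003 px; one third is 667.67 px.
The bottom-left point is one-third across and two-thirds down within the crop:
x = 1406 + 1 × 840.00 ≈ 2246; y = 118 + 2 × 667.67 ≈ 1453.

x = 2246 px, y = 1453 px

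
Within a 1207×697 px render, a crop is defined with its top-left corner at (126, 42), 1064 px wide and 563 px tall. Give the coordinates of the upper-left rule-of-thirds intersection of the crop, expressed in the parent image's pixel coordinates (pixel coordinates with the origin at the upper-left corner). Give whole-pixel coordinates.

One third of the crop width 1064 is 354.67 px.
One third of the crop height 563 is 187.67 px.
The upper-left point is one-third across and one-third down within the crop:
x = 126 + 1 × 354.67 ≈ 481; y = 42 + 1 × 187.67 ≈ 230.

(481, 230)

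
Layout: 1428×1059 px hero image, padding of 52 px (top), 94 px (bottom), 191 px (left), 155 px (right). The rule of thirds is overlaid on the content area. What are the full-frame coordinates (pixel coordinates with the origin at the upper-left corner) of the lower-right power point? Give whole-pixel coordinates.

x = 912 px, y = 661 px

Content width = 1428 − 191 − 155 = 1082 px; content height = 1059 − 52 − 94 = 913 px.
Lower-right is two-thirds across and two-thirds down within the content area.
x = 191 + 2 × 1082/3 = 191 + 721.33 ≈ 912
y = 52 + 2 × 913/3 = 52 + 608.67 ≈ 661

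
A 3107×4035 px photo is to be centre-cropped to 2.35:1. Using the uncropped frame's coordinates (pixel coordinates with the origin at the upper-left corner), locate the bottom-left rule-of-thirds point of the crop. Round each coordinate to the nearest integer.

(1036, 2238)

3107/4035 < 2.35/1, so the 2.35:1 crop keeps the full width 3107 and trims height to 3107 × 1/2.35 = 1322.13 px.
Top offset = (4035 − 1322.13)/2 = 1356.44 px; left offset = 0.
Bottom-left is one-third across and two-thirds down within the crop:
x = 0.00 + 1 × 3107.00/3 ≈ 1036; y = 1356.44 + 2 × 1322.13/3 ≈ 2238.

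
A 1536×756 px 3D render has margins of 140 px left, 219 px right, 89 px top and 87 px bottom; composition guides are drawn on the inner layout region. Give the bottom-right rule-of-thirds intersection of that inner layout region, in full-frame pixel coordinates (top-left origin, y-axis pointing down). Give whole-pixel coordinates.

Content width = 1536 − 140 − 219 = 1177 px; content height = 756 − 89 − 87 = 580 px.
Bottom-right is two-thirds across and two-thirds down within the inner layout region.
x = 140 + 2 × 1177/3 = 140 + 784.67 ≈ 925
y = 89 + 2 × 580/3 = 89 + 386.67 ≈ 476

(925, 476)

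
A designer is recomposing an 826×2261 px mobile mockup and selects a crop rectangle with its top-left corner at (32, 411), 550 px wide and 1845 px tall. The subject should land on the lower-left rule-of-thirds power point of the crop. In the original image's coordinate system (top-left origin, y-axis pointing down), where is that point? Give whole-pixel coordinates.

One third of the crop width 550 is 183.33 px.
One third of the crop height 1845 is 615.00 px.
The lower-left point is one-third across and two-thirds down within the crop:
x = 32 + 1 × 183.33 ≈ 215; y = 411 + 2 × 615.00 ≈ 1641.

(215, 1641)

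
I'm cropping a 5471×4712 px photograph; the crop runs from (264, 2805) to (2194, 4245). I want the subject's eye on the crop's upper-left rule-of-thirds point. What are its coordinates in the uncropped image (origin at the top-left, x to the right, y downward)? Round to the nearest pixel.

Crop width = 2194 − 264 = 1930 px; one third is 643.33 px.
Crop height = 4245 − 2805 = 1440 px; one third is 480.00 px.
The upper-left point is one-third across and one-third down within the crop:
x = 264 + 1 × 643.33 ≈ 907; y = 2805 + 1 × 480.00 ≈ 3285.

(907, 3285)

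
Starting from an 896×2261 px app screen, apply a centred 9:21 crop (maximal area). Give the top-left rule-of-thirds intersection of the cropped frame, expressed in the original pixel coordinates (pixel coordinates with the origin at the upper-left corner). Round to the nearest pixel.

(299, 782)

896/2261 < 9/21, so the 9:21 crop keeps the full width 896 and trims height to 896 × 21/9 = 2090.67 px.
Top offset = (2261 − 2090.67)/2 = 85.17 px; left offset = 0.
Top-left is one-third across and one-third down within the crop:
x = 0.00 + 1 × 896.00/3 ≈ 299; y = 85.17 + 1 × 2090.67/3 ≈ 782.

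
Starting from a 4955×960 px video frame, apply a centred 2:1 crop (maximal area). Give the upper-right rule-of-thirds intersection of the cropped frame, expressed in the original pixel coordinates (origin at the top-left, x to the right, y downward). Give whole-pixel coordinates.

4955/960 > 2/1, so the 2:1 crop keeps the full height 960 and trims width to 960 × 2/1 = 1920.00 px.
Left offset = (4955 − 1920.00)/2 = 1517.50 px; top offset = 0.
Upper-right is two-thirds across and one-third down within the crop:
x = 1517.50 + 2 × 1920.00/3 ≈ 2798; y = 0.00 + 1 × 960.00/3 ≈ 320.

x = 2798 px, y = 320 px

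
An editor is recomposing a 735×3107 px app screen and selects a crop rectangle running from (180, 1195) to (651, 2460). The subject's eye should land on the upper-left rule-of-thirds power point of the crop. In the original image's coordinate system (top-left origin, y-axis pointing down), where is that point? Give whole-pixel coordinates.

(337, 1617)

Crop width = 651 − 180 = 471 px; one third is 157.00 px.
Crop height = 2460 − 1195 = 1265 px; one third is 421.67 px.
The upper-left point is one-third across and one-third down within the crop:
x = 180 + 1 × 157.00 ≈ 337; y = 1195 + 1 × 421.67 ≈ 1617.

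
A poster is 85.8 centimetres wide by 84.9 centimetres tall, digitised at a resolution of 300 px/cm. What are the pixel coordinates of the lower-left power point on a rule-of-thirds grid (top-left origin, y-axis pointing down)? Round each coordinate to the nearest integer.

(8580, 16980)

In pixels the canvas is 85.8 × 300 = 25740 wide and 84.9 × 300 = 25470 tall.
The lower-left point is one-third across and two-thirds down:
x = 1 × 25740/3 ≈ 8580; y = 2 × 25470/3 ≈ 16980.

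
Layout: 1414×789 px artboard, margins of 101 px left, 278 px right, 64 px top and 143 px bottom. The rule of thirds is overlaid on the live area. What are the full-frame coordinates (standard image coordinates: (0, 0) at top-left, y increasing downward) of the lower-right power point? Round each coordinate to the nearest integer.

Content width = 1414 − 101 − 278 = 1035 px; content height = 789 − 64 − 143 = 582 px.
Lower-right is two-thirds across and two-thirds down within the live area.
x = 101 + 2 × 1035/3 = 101 + 690.00 ≈ 791
y = 64 + 2 × 582/3 = 64 + 388.00 ≈ 452

(791, 452)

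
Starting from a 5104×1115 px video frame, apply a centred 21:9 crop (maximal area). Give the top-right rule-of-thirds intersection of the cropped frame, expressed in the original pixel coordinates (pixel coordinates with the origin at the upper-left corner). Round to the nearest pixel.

5104/1115 > 21/9, so the 21:9 crop keeps the full height 1115 and trims width to 1115 × 21/9 = 2601.67 px.
Left offset = (5104 − 2601.67)/2 = 1251.17 px; top offset = 0.
Top-right is two-thirds across and one-third down within the crop:
x = 1251.17 + 2 × 2601.67/3 ≈ 2986; y = 0.00 + 1 × 1115.00/3 ≈ 372.

x = 2986 px, y = 372 px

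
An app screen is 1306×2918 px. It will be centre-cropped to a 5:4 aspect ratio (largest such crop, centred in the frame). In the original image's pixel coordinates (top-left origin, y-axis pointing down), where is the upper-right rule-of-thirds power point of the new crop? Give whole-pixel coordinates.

(871, 1285)

1306/2918 < 5/4, so the 5:4 crop keeps the full width 1306 and trims height to 1306 × 4/5 = 1044.80 px.
Top offset = (2918 − 1044.80)/2 = 936.60 px; left offset = 0.
Upper-right is two-thirds across and one-third down within the crop:
x = 0.00 + 2 × 1306.00/3 ≈ 871; y = 936.60 + 1 × 1044.80/3 ≈ 1285.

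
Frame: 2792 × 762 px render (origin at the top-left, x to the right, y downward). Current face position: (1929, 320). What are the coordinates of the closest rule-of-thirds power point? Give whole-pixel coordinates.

x = 1861 px, y = 254 px

Third lines: x ∈ {931, 1861}, y ∈ {254, 508}.
1929 is closer to x = 1861; 320 is closer to y = 254.
So the nearest intersection is the upper-right power point.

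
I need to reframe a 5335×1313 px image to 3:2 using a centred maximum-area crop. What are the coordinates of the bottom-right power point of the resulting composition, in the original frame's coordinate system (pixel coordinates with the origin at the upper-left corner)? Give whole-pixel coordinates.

(2996, 875)

5335/1313 > 3/2, so the 3:2 crop keeps the full height 1313 and trims width to 1313 × 3/2 = 1969.50 px.
Left offset = (5335 − 1969.50)/2 = 1682.75 px; top offset = 0.
Bottom-right is two-thirds across and two-thirds down within the crop:
x = 1682.75 + 2 × 1969.50/3 ≈ 2996; y = 0.00 + 2 × 1313.00/3 ≈ 875.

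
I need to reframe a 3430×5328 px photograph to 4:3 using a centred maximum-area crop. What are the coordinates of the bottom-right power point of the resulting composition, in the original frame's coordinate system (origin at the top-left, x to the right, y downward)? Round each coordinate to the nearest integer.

3430/5328 < 4/3, so the 4:3 crop keeps the full width 3430 and trims height to 3430 × 3/4 = 2572.50 px.
Top offset = (5328 − 2572.50)/2 = 1377.75 px; left offset = 0.
Bottom-right is two-thirds across and two-thirds down within the crop:
x = 0.00 + 2 × 3430.00/3 ≈ 2287; y = 1377.75 + 2 × 2572.50/3 ≈ 3093.

(2287, 3093)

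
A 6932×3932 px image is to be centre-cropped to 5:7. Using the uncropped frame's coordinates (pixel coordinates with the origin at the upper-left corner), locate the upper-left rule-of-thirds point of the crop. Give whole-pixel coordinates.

6932/3932 > 5/7, so the 5:7 crop keeps the full height 3932 and trims width to 3932 × 5/7 = 2808.57 px.
Left offset = (6932 − 2808.57)/2 = 2061.71 px; top offset = 0.
Upper-left is one-third across and one-third down within the crop:
x = 2061.71 + 1 × 2808.57/3 ≈ 2998; y = 0.00 + 1 × 3932.00/3 ≈ 1311.

x = 2998 px, y = 1311 px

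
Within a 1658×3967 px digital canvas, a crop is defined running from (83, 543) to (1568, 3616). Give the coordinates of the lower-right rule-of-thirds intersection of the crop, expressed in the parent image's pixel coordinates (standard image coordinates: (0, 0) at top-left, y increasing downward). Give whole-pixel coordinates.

Crop width = 1568 − 83 = 1485 px; one third is 495.00 px.
Crop height = 3616 − 543 = 3073 px; one third is 1024.33 px.
The lower-right point is two-thirds across and two-thirds down within the crop:
x = 83 + 2 × 495.00 ≈ 1073; y = 543 + 2 × 1024.33 ≈ 2592.

(1073, 2592)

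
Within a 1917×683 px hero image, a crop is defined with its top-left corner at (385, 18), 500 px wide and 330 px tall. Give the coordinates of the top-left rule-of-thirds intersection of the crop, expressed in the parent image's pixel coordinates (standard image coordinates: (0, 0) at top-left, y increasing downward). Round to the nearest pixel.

One third of the crop width 500 is 166.67 px.
One third of the crop height 330 is 110.00 px.
The top-left point is one-third across and one-third down within the crop:
x = 385 + 1 × 166.67 ≈ 552; y = 18 + 1 × 110.00 ≈ 128.

(552, 128)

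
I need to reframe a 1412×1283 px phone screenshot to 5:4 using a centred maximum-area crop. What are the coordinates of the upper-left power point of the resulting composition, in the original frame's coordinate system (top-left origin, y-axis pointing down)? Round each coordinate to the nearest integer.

1412/1283 < 5/4, so the 5:4 crop keeps the full width 1412 and trims height to 1412 × 4/5 = 1129.60 px.
Top offset = (1283 − 1129.60)/2 = 76.70 px; left offset = 0.
Upper-left is one-third across and one-third down within the crop:
x = 0.00 + 1 × 1412.00/3 ≈ 471; y = 76.70 + 1 × 1129.60/3 ≈ 453.

x = 471 px, y = 453 px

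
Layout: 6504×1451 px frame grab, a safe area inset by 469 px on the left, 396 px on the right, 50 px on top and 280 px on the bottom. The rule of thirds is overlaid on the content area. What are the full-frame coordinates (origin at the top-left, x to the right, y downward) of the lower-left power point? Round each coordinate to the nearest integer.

Content width = 6504 − 469 − 396 = 5639 px; content height = 1451 − 50 − 280 = 1121 px.
Lower-left is one-third across and two-thirds down within the content area.
x = 469 + 1 × 5639/3 = 469 + 1879.67 ≈ 2349
y = 50 + 2 × 1121/3 = 50 + 747.33 ≈ 797

(2349, 797)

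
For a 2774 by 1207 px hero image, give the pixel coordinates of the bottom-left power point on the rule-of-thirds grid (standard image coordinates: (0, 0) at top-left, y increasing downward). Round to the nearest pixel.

(925, 805)

The bottom-left point sits one-third of the way across and two-thirds of the way down.
x = 1 × 2774/3 ≈ 925; y = 2 × 1207/3 ≈ 805.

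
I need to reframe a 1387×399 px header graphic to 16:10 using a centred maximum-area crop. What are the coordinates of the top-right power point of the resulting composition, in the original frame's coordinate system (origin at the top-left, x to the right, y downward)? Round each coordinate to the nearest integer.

1387/399 > 16/10, so the 16:10 crop keeps the full height 399 and trims width to 399 × 16/10 = 638.40 px.
Left offset = (1387 − 638.40)/2 = 374.30 px; top offset = 0.
Top-right is two-thirds across and one-third down within the crop:
x = 374.30 + 2 × 638.40/3 ≈ 800; y = 0.00 + 1 × 399.00/3 ≈ 133.

(800, 133)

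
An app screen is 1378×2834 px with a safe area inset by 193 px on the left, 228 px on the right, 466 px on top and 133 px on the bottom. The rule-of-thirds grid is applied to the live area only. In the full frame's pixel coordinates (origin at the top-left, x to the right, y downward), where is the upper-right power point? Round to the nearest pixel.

Content width = 1378 − 193 − 228 = 957 px; content height = 2834 − 466 − 133 = 2235 px.
Upper-right is two-thirds across and one-third down within the live area.
x = 193 + 2 × 957/3 = 193 + 638.00 ≈ 831
y = 466 + 1 × 2235/3 = 466 + 745.00 ≈ 1211

x = 831 px, y = 1211 px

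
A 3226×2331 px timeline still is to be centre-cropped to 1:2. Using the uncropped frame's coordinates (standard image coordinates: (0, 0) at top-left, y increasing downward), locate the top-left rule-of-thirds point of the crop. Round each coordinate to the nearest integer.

(1419, 777)

3226/2331 > 1/2, so the 1:2 crop keeps the full height 2331 and trims width to 2331 × 1/2 = 1165.50 px.
Left offset = (3226 − 1165.50)/2 = 1030.25 px; top offset = 0.
Top-left is one-third across and one-third down within the crop:
x = 1030.25 + 1 × 1165.50/3 ≈ 1419; y = 0.00 + 1 × 2331.00/3 ≈ 777.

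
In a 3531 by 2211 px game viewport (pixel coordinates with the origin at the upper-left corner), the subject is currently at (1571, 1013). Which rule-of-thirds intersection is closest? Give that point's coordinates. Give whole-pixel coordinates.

x = 1177 px, y = 737 px

Third lines: x ∈ {1177, 2354}, y ∈ {737, 1474}.
1571 is closer to x = 1177; 1013 is closer to y = 737.
So the nearest intersection is the upper-left power point.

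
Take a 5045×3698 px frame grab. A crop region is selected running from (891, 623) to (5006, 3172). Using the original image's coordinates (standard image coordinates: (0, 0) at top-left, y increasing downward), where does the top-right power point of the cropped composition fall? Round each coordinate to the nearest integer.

(3634, 1473)

Crop width = 5006 − 891 = 4115 px; one third is 1371.67 px.
Crop height = 3172 − 623 = 2549 px; one third is 849.67 px.
The top-right point is two-thirds across and one-third down within the crop:
x = 891 + 2 × 1371.67 ≈ 3634; y = 623 + 1 × 849.67 ≈ 1473.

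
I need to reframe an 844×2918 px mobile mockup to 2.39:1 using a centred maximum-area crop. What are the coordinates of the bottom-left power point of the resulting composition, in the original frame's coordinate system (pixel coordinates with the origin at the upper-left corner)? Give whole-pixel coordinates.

844/2918 < 2.39/1, so the 2.39:1 crop keeps the full width 844 and trims height to 844 × 1/2.39 = 353.14 px.
Top offset = (2918 − 353.14)/2 = 1282.43 px; left offset = 0.
Bottom-left is one-third across and two-thirds down within the crop:
x = 0.00 + 1 × 844.00/3 ≈ 281; y = 1282.43 + 2 × 353.14/3 ≈ 1518.

(281, 1518)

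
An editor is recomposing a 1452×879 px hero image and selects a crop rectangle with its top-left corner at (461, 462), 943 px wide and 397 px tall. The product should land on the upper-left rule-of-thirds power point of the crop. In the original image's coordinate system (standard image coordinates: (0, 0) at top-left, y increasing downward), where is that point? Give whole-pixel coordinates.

(775, 594)

One third of the crop width 943 is 314.33 px.
One third of the crop height 397 is 132.33 px.
The upper-left point is one-third across and one-third down within the crop:
x = 461 + 1 × 314.33 ≈ 775; y = 462 + 1 × 132.33 ≈ 594.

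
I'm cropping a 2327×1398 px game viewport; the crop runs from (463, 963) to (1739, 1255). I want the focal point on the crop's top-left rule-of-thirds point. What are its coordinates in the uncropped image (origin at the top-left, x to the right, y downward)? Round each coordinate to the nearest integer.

(888, 1060)

Crop width = 1739 − 463 = 1276 px; one third is 425.33 px.
Crop height = 1255 − 963 = 292 px; one third is 97.33 px.
The top-left point is one-third across and one-third down within the crop:
x = 463 + 1 × 425.33 ≈ 888; y = 963 + 1 × 97.33 ≈ 1060.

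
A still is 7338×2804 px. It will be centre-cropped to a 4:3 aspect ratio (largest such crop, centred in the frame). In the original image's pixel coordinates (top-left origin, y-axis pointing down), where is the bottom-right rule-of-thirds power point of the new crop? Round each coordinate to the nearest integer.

(4292, 1869)

7338/2804 > 4/3, so the 4:3 crop keeps the full height 2804 and trims width to 2804 × 4/3 = 3738.67 px.
Left offset = (7338 − 3738.67)/2 = 1799.67 px; top offset = 0.
Bottom-right is two-thirds across and two-thirds down within the crop:
x = 1799.67 + 2 × 3738.67/3 ≈ 4292; y = 0.00 + 2 × 2804.00/3 ≈ 1869.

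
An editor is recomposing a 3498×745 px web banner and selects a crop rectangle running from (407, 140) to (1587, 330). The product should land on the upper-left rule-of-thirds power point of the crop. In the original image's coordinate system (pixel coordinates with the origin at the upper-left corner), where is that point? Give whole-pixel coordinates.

x = 800 px, y = 203 px

Crop width = 1587 − 407 = 1180 px; one third is 393.33 px.
Crop height = 330 − 140 = 190 px; one third is 63.33 px.
The upper-left point is one-third across and one-third down within the crop:
x = 407 + 1 × 393.33 ≈ 800; y = 140 + 1 × 63.33 ≈ 203.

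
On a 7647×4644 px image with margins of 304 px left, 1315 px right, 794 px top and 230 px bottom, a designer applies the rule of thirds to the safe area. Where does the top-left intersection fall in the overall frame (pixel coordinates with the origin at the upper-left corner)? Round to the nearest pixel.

(2313, 2001)

Content width = 7647 − 304 − 1315 = 6028 px; content height = 4644 − 794 − 230 = 3620 px.
Top-left is one-third across and one-third down within the safe area.
x = 304 + 1 × 6028/3 = 304 + 2009.33 ≈ 2313
y = 794 + 1 × 3620/3 = 794 + 1206.67 ≈ 2001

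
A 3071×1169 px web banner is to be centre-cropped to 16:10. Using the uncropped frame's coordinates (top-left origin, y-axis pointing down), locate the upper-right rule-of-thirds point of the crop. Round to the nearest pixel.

x = 1847 px, y = 390 px

3071/1169 > 16/10, so the 16:10 crop keeps the full height 1169 and trims width to 1169 × 16/10 = 1870.40 px.
Left offset = (3071 − 1870.40)/2 = 600.30 px; top offset = 0.
Upper-right is two-thirds across and one-third down within the crop:
x = 600.30 + 2 × 1870.40/3 ≈ 1847; y = 0.00 + 1 × 1169.00/3 ≈ 390.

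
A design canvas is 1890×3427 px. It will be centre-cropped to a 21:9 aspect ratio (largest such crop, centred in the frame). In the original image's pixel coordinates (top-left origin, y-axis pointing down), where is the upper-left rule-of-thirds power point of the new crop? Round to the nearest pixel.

(630, 1579)

1890/3427 < 21/9, so the 21:9 crop keeps the full width 1890 and trims height to 1890 × 9/21 = 810.00 px.
Top offset = (3427 − 810.00)/2 = 1308.50 px; left offset = 0.
Upper-left is one-third across and one-third down within the crop:
x = 0.00 + 1 × 1890.00/3 ≈ 630; y = 1308.50 + 1 × 810.00/3 ≈ 1579.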